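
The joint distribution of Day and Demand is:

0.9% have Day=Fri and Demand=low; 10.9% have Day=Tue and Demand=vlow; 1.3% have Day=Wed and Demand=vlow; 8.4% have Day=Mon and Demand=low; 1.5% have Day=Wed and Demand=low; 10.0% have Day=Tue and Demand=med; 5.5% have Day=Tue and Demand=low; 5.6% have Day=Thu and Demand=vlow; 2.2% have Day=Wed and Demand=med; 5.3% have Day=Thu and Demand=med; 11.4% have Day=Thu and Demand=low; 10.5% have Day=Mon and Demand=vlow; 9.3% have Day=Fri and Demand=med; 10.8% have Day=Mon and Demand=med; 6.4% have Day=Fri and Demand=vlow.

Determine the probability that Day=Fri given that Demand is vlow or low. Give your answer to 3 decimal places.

P(Demand=vlow) = 0.105 + 0.109 + 0.013 + 0.056 + 0.064 = 0.347.
P(Demand=low) = 0.084 + 0.055 + 0.015 + 0.114 + 0.009 = 0.277.
P(Demand ∈ {vlow, low}) = 0.347 + 0.277 = 0.624; P(Day=Fri, Demand ∈ {vlow, low}) = 0.064 + 0.009 = 0.073.
P(Day=Fri | Demand ∈ {vlow, low}) = 0.073/0.624 = 0.117.

0.117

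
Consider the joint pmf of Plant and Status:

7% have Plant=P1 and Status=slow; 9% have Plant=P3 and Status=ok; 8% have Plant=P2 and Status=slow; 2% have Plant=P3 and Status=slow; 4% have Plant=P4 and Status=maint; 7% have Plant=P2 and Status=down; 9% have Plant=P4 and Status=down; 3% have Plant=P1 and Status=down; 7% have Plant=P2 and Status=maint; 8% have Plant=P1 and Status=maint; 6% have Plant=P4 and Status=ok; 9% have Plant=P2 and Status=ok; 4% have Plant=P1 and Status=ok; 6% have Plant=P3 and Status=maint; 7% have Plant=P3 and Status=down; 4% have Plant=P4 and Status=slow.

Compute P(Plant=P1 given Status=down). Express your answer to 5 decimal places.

0.11538

P(Status=down) = 0.03 + 0.07 + 0.07 + 0.09 = 0.26.
P(Plant=P1 | Status=down) = 0.03/0.26 = 0.11538.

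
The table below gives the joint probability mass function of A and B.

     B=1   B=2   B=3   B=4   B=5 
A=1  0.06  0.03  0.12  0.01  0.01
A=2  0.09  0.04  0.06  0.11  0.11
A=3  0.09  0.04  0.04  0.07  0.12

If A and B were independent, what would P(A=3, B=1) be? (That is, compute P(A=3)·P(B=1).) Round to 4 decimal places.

P(A=3) = 0.09 + 0.04 + 0.04 + 0.07 + 0.12 = 0.36.
P(B=1) = 0.06 + 0.09 + 0.09 = 0.24.
Product: 0.36 × 0.24 = 0.0864.

0.0864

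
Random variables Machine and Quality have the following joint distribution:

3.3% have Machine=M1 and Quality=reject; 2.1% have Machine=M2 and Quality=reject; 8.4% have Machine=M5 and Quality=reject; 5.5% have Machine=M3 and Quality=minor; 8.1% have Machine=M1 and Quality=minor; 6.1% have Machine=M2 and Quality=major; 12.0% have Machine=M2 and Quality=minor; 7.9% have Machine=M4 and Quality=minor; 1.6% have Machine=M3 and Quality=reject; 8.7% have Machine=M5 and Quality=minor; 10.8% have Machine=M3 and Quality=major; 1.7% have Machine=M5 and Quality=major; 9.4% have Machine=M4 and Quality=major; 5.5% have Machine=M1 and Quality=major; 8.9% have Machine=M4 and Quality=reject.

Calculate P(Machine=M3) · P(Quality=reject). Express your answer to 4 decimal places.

P(Machine=M3) = 0.055 + 0.108 + 0.016 = 0.179.
P(Quality=reject) = 0.033 + 0.021 + 0.016 + 0.089 + 0.084 = 0.243.
Product: 0.179 × 0.243 = 0.0435.

0.0435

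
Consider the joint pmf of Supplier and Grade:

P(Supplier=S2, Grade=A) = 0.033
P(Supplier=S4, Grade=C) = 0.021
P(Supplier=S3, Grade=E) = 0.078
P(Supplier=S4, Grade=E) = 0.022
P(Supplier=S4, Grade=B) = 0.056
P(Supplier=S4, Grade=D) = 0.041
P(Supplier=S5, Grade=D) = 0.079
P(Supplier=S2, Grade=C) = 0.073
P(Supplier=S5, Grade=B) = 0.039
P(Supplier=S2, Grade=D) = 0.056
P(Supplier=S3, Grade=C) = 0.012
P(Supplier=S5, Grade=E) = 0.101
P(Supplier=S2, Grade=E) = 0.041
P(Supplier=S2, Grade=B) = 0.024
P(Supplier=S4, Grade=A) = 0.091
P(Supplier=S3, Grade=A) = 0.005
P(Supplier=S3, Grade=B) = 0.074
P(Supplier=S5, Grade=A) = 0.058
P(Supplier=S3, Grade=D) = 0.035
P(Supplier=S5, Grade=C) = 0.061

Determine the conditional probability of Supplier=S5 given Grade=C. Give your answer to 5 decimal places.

P(Grade=C) = 0.073 + 0.012 + 0.021 + 0.061 = 0.167.
P(Supplier=S5 | Grade=C) = 0.061/0.167 = 0.36527.

0.36527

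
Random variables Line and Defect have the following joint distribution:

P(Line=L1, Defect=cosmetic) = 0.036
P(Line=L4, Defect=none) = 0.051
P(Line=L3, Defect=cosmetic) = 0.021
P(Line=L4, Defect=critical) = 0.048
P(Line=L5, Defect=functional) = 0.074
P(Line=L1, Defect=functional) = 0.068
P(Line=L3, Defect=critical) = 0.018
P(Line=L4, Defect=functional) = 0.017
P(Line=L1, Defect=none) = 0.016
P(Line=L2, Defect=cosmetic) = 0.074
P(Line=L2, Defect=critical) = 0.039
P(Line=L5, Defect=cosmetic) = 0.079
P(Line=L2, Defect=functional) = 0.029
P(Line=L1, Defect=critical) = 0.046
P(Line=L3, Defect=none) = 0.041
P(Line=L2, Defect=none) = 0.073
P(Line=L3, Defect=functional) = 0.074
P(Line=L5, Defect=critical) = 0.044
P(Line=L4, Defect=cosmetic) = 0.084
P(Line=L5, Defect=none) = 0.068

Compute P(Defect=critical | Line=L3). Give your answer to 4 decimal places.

P(Line=L3) = 0.041 + 0.021 + 0.074 + 0.018 = 0.154.
P(Defect=critical | Line=L3) = 0.018/0.154 = 0.1169.

0.1169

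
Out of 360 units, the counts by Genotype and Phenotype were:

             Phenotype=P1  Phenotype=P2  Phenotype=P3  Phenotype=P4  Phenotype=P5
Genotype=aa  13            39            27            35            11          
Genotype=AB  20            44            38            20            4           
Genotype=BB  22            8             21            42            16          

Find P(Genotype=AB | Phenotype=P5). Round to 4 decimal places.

Total with Phenotype=P5: 11 + 4 + 16 = 31.
P(Genotype=AB | Phenotype=P5) = 4/31 = 0.1290.

0.1290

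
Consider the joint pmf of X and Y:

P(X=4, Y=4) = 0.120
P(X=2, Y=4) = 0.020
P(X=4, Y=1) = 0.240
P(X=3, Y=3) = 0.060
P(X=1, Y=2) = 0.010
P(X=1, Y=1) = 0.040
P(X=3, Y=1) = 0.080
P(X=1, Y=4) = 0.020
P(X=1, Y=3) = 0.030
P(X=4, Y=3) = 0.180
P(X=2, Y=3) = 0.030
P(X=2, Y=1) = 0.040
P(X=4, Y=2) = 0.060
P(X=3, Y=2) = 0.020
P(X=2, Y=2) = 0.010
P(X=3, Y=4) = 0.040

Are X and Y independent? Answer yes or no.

Every cell satisfies P(X,Y) = P(X)·P(Y). For instance P(X=1) = 0.100, P(Y=3) = 0.300, and 0.100×0.300 = 0.030 matches the joint entry. So X and Y are independent.

yes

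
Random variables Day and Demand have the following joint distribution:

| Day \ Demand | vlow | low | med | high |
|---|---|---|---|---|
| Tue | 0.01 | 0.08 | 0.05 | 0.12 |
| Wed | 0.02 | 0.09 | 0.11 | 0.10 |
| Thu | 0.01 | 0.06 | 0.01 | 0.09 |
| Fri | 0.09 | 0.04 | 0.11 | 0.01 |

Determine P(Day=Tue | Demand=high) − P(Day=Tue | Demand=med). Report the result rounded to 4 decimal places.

P(Demand=high) = 0.12 + 0.10 + 0.09 + 0.01 = 0.32; P(Day=Tue | Demand=high) = 0.12/0.32 = 0.37500.
P(Demand=med) = 0.05 + 0.11 + 0.01 + 0.11 = 0.28; P(Day=Tue | Demand=med) = 0.05/0.28 = 0.17857.
Difference = 0.1964.

0.1964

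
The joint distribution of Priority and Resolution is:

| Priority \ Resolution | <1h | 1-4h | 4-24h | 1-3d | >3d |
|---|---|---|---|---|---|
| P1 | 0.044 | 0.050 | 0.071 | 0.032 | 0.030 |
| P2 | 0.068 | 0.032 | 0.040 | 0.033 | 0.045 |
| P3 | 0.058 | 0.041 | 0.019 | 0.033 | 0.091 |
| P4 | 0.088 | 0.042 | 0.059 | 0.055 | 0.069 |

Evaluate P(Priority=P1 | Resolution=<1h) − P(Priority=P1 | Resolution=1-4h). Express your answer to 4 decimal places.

-0.1325

P(Resolution=<1h) = 0.044 + 0.068 + 0.058 + 0.088 = 0.258; P(Priority=P1 | Resolution=<1h) = 0.044/0.258 = 0.17054.
P(Resolution=1-4h) = 0.050 + 0.032 + 0.041 + 0.042 = 0.165; P(Priority=P1 | Resolution=1-4h) = 0.050/0.165 = 0.30303.
Difference = -0.1325.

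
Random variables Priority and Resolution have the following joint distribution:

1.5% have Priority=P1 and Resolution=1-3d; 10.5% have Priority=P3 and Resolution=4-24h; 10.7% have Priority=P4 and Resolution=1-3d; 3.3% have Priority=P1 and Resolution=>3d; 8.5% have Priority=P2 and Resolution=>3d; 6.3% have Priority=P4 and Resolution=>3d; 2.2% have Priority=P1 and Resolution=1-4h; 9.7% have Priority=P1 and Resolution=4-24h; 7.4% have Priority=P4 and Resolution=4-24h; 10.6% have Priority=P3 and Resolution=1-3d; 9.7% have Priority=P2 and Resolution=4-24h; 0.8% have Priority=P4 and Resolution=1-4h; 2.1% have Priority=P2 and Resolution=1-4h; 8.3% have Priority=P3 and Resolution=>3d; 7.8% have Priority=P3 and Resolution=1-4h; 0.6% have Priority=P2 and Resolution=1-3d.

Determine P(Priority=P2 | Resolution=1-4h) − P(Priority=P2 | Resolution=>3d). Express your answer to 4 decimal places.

P(Resolution=1-4h) = 0.022 + 0.021 + 0.078 + 0.008 = 0.129; P(Priority=P2 | Resolution=1-4h) = 0.021/0.129 = 0.16279.
P(Resolution=>3d) = 0.033 + 0.085 + 0.083 + 0.063 = 0.264; P(Priority=P2 | Resolution=>3d) = 0.085/0.264 = 0.32197.
Difference = -0.1592.

-0.1592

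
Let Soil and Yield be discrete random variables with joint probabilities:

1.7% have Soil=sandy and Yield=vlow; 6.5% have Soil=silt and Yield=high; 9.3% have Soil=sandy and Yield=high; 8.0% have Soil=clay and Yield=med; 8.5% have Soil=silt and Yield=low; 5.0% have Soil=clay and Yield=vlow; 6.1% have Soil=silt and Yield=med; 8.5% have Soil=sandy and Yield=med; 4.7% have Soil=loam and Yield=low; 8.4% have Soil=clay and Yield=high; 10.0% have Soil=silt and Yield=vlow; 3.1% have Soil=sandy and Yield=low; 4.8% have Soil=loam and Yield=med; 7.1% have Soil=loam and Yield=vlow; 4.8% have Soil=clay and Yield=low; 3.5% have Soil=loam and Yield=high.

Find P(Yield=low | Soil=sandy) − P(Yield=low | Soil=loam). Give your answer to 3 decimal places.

-0.097

P(Soil=sandy) = 0.017 + 0.031 + 0.085 + 0.093 = 0.226; P(Yield=low | Soil=sandy) = 0.031/0.226 = 0.1372.
P(Soil=loam) = 0.071 + 0.047 + 0.048 + 0.035 = 0.201; P(Yield=low | Soil=loam) = 0.047/0.201 = 0.2338.
Difference = -0.097.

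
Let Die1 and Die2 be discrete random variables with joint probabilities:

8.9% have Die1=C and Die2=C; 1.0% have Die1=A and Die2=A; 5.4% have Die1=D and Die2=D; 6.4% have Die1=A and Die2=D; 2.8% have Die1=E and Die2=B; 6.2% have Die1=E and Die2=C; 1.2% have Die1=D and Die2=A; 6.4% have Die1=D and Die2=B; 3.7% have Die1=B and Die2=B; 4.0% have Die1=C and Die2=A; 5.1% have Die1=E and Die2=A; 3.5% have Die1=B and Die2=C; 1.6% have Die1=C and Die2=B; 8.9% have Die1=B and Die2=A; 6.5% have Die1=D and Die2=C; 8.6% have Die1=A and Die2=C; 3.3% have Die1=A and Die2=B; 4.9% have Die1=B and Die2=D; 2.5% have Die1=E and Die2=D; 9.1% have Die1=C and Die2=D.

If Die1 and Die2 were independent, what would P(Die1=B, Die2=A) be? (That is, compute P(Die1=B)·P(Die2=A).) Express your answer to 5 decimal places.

0.04242

P(Die1=B) = 0.089 + 0.037 + 0.035 + 0.049 = 0.210.
P(Die2=A) = 0.010 + 0.089 + 0.040 + 0.012 + 0.051 = 0.202.
Product: 0.210 × 0.202 = 0.04242.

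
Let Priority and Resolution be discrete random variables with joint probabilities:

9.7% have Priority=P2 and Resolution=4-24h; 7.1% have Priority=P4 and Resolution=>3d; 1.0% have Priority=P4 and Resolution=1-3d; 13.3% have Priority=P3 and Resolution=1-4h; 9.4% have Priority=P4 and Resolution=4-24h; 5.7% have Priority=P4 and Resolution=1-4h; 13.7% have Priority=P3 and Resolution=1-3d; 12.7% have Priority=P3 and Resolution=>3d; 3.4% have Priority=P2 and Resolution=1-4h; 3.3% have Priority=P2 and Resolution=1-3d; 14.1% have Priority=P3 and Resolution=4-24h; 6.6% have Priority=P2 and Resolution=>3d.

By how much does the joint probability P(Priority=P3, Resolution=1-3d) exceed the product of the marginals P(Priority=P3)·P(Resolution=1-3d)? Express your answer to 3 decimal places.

P(Priority=P3) = 0.133 + 0.141 + 0.137 + 0.127 = 0.538.
P(Resolution=1-3d) = 0.033 + 0.137 + 0.010 = 0.180.
P(Priority=P3, Resolution=1-3d) − P(Priority=P3)P(Resolution=1-3d) = 0.137 − 0.538×0.180 = 0.040.

0.040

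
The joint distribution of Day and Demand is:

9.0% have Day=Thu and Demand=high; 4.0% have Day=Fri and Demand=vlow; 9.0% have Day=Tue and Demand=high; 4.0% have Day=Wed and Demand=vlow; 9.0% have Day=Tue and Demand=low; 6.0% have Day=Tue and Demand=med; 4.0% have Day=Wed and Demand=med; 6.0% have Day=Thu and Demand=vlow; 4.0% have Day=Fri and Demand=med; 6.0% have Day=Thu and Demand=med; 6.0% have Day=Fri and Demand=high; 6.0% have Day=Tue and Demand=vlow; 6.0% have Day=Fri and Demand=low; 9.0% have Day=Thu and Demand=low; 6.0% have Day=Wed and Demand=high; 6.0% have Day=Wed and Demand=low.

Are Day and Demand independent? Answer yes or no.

yes

Every cell satisfies P(Day,Demand) = P(Day)·P(Demand). For instance P(Day=Wed) = 0.200, P(Demand=low) = 0.300, and 0.200×0.300 = 0.060 matches the joint entry. So Day and Demand are independent.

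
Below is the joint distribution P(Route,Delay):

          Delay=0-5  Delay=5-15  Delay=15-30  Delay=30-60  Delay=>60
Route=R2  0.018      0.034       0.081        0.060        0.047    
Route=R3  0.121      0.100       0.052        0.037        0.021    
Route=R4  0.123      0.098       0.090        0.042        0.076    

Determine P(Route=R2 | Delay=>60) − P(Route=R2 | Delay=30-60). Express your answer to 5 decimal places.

P(Delay=>60) = 0.047 + 0.021 + 0.076 = 0.144; P(Route=R2 | Delay=>60) = 0.047/0.144 = 0.326389.
P(Delay=30-60) = 0.060 + 0.037 + 0.042 = 0.139; P(Route=R2 | Delay=30-60) = 0.060/0.139 = 0.431655.
Difference = -0.10527.

-0.10527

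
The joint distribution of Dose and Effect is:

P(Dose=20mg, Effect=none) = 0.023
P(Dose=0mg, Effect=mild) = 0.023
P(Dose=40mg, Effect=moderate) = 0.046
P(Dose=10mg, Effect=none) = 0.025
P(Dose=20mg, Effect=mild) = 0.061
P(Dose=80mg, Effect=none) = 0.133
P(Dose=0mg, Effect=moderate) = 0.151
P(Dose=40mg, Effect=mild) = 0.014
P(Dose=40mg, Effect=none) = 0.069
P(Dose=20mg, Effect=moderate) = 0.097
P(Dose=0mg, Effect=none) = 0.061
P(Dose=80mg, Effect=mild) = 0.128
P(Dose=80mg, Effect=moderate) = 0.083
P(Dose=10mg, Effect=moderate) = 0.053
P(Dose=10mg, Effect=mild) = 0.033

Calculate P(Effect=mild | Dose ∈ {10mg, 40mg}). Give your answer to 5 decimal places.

P(Dose=10mg) = 0.025 + 0.033 + 0.053 = 0.111.
P(Dose=40mg) = 0.069 + 0.014 + 0.046 = 0.129.
P(Dose ∈ {10mg, 40mg}) = 0.111 + 0.129 = 0.240; P(Effect=mild, Dose ∈ {10mg, 40mg}) = 0.033 + 0.014 = 0.047.
P(Effect=mild | Dose ∈ {10mg, 40mg}) = 0.047/0.240 = 0.19583.

0.19583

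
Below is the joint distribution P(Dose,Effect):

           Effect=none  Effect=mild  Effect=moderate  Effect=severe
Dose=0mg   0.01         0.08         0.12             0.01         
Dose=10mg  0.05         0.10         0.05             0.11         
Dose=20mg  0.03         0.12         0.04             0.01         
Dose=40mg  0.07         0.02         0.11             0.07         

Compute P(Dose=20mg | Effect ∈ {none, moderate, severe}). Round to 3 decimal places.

0.118

P(Effect=none) = 0.01 + 0.05 + 0.03 + 0.07 = 0.16.
P(Effect=moderate) = 0.12 + 0.05 + 0.04 + 0.11 = 0.32.
P(Effect=severe) = 0.01 + 0.11 + 0.01 + 0.07 = 0.20.
P(Effect ∈ {none, moderate, severe}) = 0.16 + 0.32 + 0.20 = 0.68; P(Dose=20mg, Effect ∈ {none, moderate, severe}) = 0.03 + 0.04 + 0.01 = 0.08.
P(Dose=20mg | Effect ∈ {none, moderate, severe}) = 0.08/0.68 = 0.118.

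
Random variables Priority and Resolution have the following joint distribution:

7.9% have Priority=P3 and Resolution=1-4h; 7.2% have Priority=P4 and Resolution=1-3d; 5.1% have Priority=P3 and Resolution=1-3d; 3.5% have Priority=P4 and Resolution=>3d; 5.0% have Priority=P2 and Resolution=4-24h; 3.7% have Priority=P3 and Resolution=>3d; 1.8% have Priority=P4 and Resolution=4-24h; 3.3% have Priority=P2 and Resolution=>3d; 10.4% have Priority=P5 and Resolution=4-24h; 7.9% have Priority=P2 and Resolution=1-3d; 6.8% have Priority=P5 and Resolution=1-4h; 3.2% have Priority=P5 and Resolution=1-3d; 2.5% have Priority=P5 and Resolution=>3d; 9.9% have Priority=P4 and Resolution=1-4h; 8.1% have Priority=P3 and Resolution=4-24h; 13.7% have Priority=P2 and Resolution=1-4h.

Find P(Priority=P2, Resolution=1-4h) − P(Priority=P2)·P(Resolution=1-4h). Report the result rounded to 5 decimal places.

P(Priority=P2) = 0.137 + 0.050 + 0.079 + 0.033 = 0.299.
P(Resolution=1-4h) = 0.137 + 0.079 + 0.099 + 0.068 = 0.383.
P(Priority=P2, Resolution=1-4h) − P(Priority=P2)P(Resolution=1-4h) = 0.137 − 0.299×0.383 = 0.02248.

0.02248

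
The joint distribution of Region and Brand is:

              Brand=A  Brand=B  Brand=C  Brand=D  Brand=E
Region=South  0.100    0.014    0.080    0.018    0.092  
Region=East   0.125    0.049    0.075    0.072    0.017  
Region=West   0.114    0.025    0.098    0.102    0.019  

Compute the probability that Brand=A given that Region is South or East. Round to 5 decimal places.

0.35047

P(Region=South) = 0.100 + 0.014 + 0.080 + 0.018 + 0.092 = 0.304.
P(Region=East) = 0.125 + 0.049 + 0.075 + 0.072 + 0.017 = 0.338.
P(Region ∈ {South, East}) = 0.304 + 0.338 = 0.642; P(Brand=A, Region ∈ {South, East}) = 0.100 + 0.125 = 0.225.
P(Brand=A | Region ∈ {South, East}) = 0.225/0.642 = 0.35047.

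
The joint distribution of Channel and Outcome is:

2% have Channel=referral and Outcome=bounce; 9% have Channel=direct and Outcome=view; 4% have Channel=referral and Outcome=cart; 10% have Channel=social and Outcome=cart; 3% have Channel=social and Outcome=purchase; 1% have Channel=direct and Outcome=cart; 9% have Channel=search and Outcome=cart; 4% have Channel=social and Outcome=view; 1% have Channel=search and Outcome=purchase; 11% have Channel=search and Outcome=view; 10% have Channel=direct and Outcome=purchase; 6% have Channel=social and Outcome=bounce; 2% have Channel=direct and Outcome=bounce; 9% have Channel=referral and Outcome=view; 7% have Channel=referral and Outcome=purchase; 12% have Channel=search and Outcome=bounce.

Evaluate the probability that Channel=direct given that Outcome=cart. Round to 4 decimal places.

0.0417

P(Outcome=cart) = 0.09 + 0.10 + 0.01 + 0.04 = 0.24.
P(Channel=direct | Outcome=cart) = 0.01/0.24 = 0.0417.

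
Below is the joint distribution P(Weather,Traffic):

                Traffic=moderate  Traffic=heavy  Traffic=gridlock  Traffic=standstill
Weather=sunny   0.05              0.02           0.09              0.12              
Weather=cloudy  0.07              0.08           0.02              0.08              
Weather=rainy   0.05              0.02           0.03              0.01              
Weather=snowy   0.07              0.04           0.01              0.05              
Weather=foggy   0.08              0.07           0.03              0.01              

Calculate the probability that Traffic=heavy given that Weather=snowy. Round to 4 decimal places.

P(Weather=snowy) = 0.07 + 0.04 + 0.01 + 0.05 = 0.17.
P(Traffic=heavy | Weather=snowy) = 0.04/0.17 = 0.2353.

0.2353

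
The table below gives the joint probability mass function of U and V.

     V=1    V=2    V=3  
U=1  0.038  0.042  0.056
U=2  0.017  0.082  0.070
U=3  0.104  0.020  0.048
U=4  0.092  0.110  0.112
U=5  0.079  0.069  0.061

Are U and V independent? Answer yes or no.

no

P(U=3) = 0.172 and P(V=1) = 0.330, so their product is 0.05676, but P(U=3, V=1) = 0.104. Since these differ, U and V are not independent.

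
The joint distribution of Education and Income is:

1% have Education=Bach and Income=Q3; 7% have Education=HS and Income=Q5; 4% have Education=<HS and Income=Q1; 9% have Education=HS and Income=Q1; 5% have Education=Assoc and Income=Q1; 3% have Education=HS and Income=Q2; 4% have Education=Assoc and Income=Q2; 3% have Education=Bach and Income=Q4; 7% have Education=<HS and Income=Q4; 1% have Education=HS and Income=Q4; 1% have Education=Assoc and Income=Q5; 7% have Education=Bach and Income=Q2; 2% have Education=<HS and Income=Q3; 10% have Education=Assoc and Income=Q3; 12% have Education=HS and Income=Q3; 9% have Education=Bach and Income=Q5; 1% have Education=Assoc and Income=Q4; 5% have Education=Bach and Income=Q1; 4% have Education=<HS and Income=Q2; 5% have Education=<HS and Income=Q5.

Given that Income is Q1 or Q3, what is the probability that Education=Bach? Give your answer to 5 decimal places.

P(Income=Q1) = 0.04 + 0.09 + 0.05 + 0.05 = 0.23.
P(Income=Q3) = 0.02 + 0.12 + 0.10 + 0.01 = 0.25.
P(Income ∈ {Q1, Q3}) = 0.23 + 0.25 = 0.48; P(Education=Bach, Income ∈ {Q1, Q3}) = 0.05 + 0.01 = 0.06.
P(Education=Bach | Income ∈ {Q1, Q3}) = 0.06/0.48 = 0.12500.

0.12500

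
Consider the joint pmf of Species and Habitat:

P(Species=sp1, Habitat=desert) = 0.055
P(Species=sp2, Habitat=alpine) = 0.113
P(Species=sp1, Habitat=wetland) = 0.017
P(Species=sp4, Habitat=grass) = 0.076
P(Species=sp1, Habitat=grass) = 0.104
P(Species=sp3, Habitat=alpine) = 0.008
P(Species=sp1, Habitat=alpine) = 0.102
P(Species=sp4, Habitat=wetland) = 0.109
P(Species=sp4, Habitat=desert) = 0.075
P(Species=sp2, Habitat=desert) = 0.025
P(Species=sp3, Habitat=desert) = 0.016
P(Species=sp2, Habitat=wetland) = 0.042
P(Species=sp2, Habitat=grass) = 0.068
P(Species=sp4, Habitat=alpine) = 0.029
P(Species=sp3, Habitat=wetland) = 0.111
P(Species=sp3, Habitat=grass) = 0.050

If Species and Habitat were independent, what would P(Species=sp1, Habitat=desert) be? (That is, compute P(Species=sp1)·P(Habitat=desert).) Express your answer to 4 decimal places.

P(Species=sp1) = 0.104 + 0.017 + 0.055 + 0.102 = 0.278.
P(Habitat=desert) = 0.055 + 0.025 + 0.016 + 0.075 = 0.171.
Product: 0.278 × 0.171 = 0.0475.

0.0475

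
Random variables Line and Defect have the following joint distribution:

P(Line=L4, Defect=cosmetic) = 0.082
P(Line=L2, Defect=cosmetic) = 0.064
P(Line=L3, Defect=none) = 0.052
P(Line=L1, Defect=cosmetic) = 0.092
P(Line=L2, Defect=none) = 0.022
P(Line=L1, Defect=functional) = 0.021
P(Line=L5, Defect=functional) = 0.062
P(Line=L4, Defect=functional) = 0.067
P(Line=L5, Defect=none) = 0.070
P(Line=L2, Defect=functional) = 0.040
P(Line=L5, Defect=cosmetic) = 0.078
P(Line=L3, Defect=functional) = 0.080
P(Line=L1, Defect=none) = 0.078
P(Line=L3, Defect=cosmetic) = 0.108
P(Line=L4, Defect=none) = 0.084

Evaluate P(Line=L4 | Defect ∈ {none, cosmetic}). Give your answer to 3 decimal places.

P(Defect=none) = 0.078 + 0.022 + 0.052 + 0.084 + 0.070 = 0.306.
P(Defect=cosmetic) = 0.092 + 0.064 + 0.108 + 0.082 + 0.078 = 0.424.
P(Defect ∈ {none, cosmetic}) = 0.306 + 0.424 = 0.730; P(Line=L4, Defect ∈ {none, cosmetic}) = 0.084 + 0.082 = 0.166.
P(Line=L4 | Defect ∈ {none, cosmetic}) = 0.166/0.730 = 0.227.

0.227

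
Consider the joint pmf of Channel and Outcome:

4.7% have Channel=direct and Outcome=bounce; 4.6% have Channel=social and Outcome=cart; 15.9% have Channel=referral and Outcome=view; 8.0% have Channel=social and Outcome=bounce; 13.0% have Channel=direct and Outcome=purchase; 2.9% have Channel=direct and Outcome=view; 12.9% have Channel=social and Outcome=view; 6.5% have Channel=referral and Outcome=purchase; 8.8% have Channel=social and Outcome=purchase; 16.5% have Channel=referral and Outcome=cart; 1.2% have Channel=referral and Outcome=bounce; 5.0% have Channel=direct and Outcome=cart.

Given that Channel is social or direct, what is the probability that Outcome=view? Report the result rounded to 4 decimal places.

P(Channel=social) = 0.080 + 0.129 + 0.046 + 0.088 = 0.343.
P(Channel=direct) = 0.047 + 0.029 + 0.050 + 0.130 = 0.256.
P(Channel ∈ {social, direct}) = 0.343 + 0.256 = 0.599; P(Outcome=view, Channel ∈ {social, direct}) = 0.129 + 0.029 = 0.158.
P(Outcome=view | Channel ∈ {social, direct}) = 0.158/0.599 = 0.2638.

0.2638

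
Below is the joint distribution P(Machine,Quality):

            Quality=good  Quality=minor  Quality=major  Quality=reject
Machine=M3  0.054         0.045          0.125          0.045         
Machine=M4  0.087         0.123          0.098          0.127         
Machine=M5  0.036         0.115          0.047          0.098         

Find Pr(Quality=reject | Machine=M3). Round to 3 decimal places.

0.167

P(Machine=M3) = 0.054 + 0.045 + 0.125 + 0.045 = 0.269.
P(Quality=reject | Machine=M3) = 0.045/0.269 = 0.167.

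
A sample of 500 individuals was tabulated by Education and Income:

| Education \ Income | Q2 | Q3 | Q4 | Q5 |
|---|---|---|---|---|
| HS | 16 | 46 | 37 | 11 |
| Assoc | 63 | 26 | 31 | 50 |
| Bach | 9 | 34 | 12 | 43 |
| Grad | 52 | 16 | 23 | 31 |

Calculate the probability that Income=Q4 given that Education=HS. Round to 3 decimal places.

Total with Education=HS: 16 + 46 + 37 + 11 = 110.
P(Income=Q4 | Education=HS) = 37/110 = 0.336.

0.336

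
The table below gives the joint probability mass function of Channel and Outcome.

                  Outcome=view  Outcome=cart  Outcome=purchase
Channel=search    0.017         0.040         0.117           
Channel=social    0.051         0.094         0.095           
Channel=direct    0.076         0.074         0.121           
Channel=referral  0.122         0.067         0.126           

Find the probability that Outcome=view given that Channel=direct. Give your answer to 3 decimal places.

P(Channel=direct) = 0.076 + 0.074 + 0.121 = 0.271.
P(Outcome=view | Channel=direct) = 0.076/0.271 = 0.280.

0.280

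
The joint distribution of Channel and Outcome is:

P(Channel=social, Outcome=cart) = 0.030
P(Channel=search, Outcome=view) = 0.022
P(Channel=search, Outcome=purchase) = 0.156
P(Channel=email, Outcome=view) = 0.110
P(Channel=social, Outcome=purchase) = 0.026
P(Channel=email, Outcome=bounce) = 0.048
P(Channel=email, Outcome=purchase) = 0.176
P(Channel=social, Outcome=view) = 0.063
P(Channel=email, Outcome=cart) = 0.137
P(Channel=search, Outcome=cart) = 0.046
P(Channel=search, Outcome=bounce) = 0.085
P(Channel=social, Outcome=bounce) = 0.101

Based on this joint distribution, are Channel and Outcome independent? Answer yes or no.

no

P(Channel=email) = 0.471 and P(Outcome=bounce) = 0.234, so their product is 0.11021, but P(Channel=email, Outcome=bounce) = 0.048. Since these differ, Channel and Outcome are not independent.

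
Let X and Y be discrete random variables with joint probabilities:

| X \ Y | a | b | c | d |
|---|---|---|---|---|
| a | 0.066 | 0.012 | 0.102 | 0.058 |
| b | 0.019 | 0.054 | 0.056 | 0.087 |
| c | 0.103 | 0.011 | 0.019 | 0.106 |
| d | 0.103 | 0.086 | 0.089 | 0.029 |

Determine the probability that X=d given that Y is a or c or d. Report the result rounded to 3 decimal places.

0.264

P(Y=a) = 0.066 + 0.019 + 0.103 + 0.103 = 0.291.
P(Y=c) = 0.102 + 0.056 + 0.019 + 0.089 = 0.266.
P(Y=d) = 0.058 + 0.087 + 0.106 + 0.029 = 0.280.
P(Y ∈ {a, c, d}) = 0.291 + 0.266 + 0.280 = 0.837; P(X=d, Y ∈ {a, c, d}) = 0.103 + 0.089 + 0.029 = 0.221.
P(X=d | Y ∈ {a, c, d}) = 0.221/0.837 = 0.264.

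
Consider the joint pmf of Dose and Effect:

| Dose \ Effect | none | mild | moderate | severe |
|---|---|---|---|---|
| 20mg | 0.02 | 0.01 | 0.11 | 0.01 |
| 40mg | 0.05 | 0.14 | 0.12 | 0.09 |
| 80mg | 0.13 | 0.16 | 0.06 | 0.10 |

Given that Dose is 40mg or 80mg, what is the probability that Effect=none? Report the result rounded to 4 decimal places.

0.2118

P(Dose=40mg) = 0.05 + 0.14 + 0.12 + 0.09 = 0.40.
P(Dose=80mg) = 0.13 + 0.16 + 0.06 + 0.10 = 0.45.
P(Dose ∈ {40mg, 80mg}) = 0.40 + 0.45 = 0.85; P(Effect=none, Dose ∈ {40mg, 80mg}) = 0.05 + 0.13 = 0.18.
P(Effect=none | Dose ∈ {40mg, 80mg}) = 0.18/0.85 = 0.2118.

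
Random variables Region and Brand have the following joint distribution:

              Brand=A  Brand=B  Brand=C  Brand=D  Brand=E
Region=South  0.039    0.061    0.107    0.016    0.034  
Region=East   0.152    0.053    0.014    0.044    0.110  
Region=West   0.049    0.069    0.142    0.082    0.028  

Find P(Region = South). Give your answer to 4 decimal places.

P(Region=South) = 0.039 + 0.061 + 0.107 + 0.016 + 0.034 = 0.257.

0.2570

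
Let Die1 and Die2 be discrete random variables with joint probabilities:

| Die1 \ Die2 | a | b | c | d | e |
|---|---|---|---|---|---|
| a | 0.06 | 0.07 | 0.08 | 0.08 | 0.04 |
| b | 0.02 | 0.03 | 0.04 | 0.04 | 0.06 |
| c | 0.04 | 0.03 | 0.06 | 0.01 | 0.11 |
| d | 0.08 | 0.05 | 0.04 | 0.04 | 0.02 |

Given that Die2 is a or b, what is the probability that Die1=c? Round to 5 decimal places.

P(Die2=a) = 0.06 + 0.02 + 0.04 + 0.08 = 0.20.
P(Die2=b) = 0.07 + 0.03 + 0.03 + 0.05 = 0.18.
P(Die2 ∈ {a, b}) = 0.20 + 0.18 = 0.38; P(Die1=c, Die2 ∈ {a, b}) = 0.04 + 0.03 = 0.07.
P(Die1=c | Die2 ∈ {a, b}) = 0.07/0.38 = 0.18421.

0.18421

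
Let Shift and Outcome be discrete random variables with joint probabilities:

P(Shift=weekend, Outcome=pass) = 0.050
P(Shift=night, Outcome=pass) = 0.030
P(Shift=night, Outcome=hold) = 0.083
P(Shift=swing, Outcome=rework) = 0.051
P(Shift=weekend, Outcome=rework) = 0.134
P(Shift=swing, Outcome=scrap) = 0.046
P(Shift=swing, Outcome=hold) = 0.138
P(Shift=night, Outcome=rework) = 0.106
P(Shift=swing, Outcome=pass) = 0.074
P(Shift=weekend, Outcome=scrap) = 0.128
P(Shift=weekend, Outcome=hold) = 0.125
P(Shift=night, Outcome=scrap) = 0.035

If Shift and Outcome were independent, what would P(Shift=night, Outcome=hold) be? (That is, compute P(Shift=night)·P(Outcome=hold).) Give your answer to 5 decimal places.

0.08788

P(Shift=night) = 0.030 + 0.106 + 0.035 + 0.083 = 0.254.
P(Outcome=hold) = 0.138 + 0.083 + 0.125 = 0.346.
Product: 0.254 × 0.346 = 0.08788.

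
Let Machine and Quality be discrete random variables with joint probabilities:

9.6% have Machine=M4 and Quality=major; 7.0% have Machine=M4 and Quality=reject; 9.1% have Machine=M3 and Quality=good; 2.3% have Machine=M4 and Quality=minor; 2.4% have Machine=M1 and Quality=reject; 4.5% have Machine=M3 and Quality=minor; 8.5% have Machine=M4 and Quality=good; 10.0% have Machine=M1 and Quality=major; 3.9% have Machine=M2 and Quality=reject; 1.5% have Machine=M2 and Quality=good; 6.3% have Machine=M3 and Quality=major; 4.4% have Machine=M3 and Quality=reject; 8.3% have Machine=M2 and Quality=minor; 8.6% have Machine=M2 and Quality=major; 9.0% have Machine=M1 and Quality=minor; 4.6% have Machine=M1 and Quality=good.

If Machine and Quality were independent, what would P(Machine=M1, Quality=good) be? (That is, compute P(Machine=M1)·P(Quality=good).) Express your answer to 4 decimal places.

P(Machine=M1) = 0.046 + 0.090 + 0.100 + 0.024 = 0.260.
P(Quality=good) = 0.046 + 0.015 + 0.091 + 0.085 = 0.237.
Product: 0.260 × 0.237 = 0.0616.

0.0616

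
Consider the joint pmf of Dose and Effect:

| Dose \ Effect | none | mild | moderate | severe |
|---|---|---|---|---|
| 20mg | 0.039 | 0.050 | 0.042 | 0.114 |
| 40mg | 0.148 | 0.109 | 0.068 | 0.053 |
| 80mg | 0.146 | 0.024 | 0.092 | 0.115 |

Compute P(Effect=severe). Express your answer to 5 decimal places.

0.28200

P(Effect=severe) = 0.114 + 0.053 + 0.115 = 0.282.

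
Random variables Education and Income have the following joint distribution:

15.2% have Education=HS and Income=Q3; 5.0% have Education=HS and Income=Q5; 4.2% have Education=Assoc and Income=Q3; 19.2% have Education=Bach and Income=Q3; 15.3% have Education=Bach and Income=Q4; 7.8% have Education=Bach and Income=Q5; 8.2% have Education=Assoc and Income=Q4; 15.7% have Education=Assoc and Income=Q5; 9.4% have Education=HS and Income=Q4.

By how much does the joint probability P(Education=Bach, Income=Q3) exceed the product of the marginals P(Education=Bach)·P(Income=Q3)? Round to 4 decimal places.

P(Education=Bach) = 0.192 + 0.153 + 0.078 = 0.423.
P(Income=Q3) = 0.152 + 0.042 + 0.192 = 0.386.
P(Education=Bach, Income=Q3) − P(Education=Bach)P(Income=Q3) = 0.192 − 0.423×0.386 = 0.0287.

0.0287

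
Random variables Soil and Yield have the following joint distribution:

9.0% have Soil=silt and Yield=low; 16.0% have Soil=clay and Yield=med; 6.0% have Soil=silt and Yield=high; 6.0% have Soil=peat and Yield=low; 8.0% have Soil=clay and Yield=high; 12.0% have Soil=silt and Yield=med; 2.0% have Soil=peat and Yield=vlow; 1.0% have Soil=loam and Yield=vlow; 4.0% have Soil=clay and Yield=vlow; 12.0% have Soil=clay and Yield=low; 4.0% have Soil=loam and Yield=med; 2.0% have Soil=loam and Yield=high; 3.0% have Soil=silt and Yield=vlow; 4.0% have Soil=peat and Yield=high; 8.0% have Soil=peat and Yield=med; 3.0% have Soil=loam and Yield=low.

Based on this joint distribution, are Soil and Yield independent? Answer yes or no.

Every cell satisfies P(Soil,Yield) = P(Soil)·P(Yield). For instance P(Soil=peat) = 0.200, P(Yield=high) = 0.200, and 0.200×0.200 = 0.040 matches the joint entry. So Soil and Yield are independent.

yes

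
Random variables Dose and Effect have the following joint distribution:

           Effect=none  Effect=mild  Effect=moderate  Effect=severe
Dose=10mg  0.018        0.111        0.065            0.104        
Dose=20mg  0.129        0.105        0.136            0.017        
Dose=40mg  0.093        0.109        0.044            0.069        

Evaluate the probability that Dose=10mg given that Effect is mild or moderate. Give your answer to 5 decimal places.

P(Effect=mild) = 0.111 + 0.105 + 0.109 = 0.325.
P(Effect=moderate) = 0.065 + 0.136 + 0.044 = 0.245.
P(Effect ∈ {mild, moderate}) = 0.325 + 0.245 = 0.570; P(Dose=10mg, Effect ∈ {mild, moderate}) = 0.111 + 0.065 = 0.176.
P(Dose=10mg | Effect ∈ {mild, moderate}) = 0.176/0.570 = 0.30877.

0.30877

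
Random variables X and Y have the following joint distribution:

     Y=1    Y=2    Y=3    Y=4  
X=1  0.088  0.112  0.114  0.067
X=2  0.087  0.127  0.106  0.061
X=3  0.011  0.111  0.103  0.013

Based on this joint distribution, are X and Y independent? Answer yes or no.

no

P(X=3) = 0.238 and P(Y=1) = 0.186, so their product is 0.04427, but P(X=3, Y=1) = 0.011. Since these differ, X and Y are not independent.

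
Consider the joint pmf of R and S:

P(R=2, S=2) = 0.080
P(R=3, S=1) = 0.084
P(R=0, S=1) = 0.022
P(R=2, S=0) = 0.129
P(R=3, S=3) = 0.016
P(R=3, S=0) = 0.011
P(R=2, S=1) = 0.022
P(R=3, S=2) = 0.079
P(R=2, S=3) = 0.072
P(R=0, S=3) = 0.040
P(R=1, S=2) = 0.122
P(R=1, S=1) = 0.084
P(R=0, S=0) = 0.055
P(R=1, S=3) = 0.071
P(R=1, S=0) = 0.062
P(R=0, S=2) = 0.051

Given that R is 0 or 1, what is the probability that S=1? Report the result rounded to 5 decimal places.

P(R=0) = 0.055 + 0.022 + 0.051 + 0.040 = 0.168.
P(R=1) = 0.062 + 0.084 + 0.122 + 0.071 = 0.339.
P(R ∈ {0, 1}) = 0.168 + 0.339 = 0.507; P(S=1, R ∈ {0, 1}) = 0.022 + 0.084 = 0.106.
P(S=1 | R ∈ {0, 1}) = 0.106/0.507 = 0.20907.

0.20907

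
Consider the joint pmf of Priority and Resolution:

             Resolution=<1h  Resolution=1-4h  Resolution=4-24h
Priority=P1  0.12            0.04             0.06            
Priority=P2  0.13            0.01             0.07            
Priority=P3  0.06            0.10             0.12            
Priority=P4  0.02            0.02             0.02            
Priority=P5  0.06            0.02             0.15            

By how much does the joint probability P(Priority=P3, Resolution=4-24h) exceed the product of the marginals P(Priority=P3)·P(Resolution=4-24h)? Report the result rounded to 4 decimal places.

P(Priority=P3) = 0.06 + 0.10 + 0.12 = 0.28.
P(Resolution=4-24h) = 0.06 + 0.07 + 0.12 + 0.02 + 0.15 = 0.42.
P(Priority=P3, Resolution=4-24h) − P(Priority=P3)P(Resolution=4-24h) = 0.12 − 0.28×0.42 = 0.0024.

0.0024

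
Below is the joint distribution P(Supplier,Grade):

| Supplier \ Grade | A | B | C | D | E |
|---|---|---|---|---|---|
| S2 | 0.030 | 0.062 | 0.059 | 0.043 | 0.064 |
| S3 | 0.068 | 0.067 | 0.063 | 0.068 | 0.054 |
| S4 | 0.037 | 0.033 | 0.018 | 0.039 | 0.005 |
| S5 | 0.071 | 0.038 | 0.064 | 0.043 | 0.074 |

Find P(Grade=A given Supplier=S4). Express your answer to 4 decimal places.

0.2803

P(Supplier=S4) = 0.037 + 0.033 + 0.018 + 0.039 + 0.005 = 0.132.
P(Grade=A | Supplier=S4) = 0.037/0.132 = 0.2803.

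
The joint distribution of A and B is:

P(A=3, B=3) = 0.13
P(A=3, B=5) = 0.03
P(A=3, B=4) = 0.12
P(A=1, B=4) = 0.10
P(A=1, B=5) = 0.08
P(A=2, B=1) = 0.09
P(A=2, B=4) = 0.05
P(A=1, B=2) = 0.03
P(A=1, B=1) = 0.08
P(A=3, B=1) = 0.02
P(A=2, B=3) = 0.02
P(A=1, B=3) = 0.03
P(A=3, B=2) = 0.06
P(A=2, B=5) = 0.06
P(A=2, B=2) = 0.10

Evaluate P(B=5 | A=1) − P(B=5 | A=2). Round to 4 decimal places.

0.0625

P(A=1) = 0.08 + 0.03 + 0.03 + 0.10 + 0.08 = 0.32; P(B=5 | A=1) = 0.08/0.32 = 0.25000.
P(A=2) = 0.09 + 0.10 + 0.02 + 0.05 + 0.06 = 0.32; P(B=5 | A=2) = 0.06/0.32 = 0.18750.
Difference = 0.0625.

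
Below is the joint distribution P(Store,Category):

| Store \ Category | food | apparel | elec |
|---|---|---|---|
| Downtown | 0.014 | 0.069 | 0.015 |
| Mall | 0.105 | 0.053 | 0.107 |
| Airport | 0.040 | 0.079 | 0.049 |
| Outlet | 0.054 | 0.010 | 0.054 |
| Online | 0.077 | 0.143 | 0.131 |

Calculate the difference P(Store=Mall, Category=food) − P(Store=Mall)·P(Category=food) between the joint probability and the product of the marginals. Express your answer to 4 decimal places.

0.0282

P(Store=Mall) = 0.105 + 0.053 + 0.107 = 0.265.
P(Category=food) = 0.014 + 0.105 + 0.040 + 0.054 + 0.077 = 0.290.
P(Store=Mall, Category=food) − P(Store=Mall)P(Category=food) = 0.105 − 0.265×0.290 = 0.0282.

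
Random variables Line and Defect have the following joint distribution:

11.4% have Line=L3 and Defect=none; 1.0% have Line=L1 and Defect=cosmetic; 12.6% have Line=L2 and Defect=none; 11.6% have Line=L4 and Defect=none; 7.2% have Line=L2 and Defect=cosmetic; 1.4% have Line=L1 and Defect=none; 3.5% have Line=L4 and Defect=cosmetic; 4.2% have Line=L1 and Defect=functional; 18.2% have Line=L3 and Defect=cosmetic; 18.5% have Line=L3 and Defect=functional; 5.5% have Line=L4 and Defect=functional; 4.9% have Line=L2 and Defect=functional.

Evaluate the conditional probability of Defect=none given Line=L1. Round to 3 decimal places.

P(Line=L1) = 0.014 + 0.010 + 0.042 = 0.066.
P(Defect=none | Line=L1) = 0.014/0.066 = 0.212.

0.212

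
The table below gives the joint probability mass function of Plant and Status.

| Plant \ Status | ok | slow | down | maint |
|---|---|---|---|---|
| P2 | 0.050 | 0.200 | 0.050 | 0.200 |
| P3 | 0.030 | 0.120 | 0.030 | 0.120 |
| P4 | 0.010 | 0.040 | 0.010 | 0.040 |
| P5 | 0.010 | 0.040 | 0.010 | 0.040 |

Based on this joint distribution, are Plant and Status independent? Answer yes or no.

yes

Every cell satisfies P(Plant,Status) = P(Plant)·P(Status). For instance P(Plant=P2) = 0.500, P(Status=maint) = 0.400, and 0.500×0.400 = 0.200 matches the joint entry. So Plant and Status are independent.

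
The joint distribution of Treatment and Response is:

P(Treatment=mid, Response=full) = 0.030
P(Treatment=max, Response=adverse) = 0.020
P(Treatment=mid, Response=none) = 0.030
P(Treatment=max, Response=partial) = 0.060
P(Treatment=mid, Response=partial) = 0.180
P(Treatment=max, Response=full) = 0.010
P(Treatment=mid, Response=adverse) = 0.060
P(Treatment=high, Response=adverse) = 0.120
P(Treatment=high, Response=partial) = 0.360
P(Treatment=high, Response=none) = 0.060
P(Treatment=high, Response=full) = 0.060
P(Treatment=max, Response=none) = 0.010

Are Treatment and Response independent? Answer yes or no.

Every cell satisfies P(Treatment,Response) = P(Treatment)·P(Response). For instance P(Treatment=high) = 0.600, P(Response=none) = 0.100, and 0.600×0.100 = 0.060 matches the joint entry. So Treatment and Response are independent.

yes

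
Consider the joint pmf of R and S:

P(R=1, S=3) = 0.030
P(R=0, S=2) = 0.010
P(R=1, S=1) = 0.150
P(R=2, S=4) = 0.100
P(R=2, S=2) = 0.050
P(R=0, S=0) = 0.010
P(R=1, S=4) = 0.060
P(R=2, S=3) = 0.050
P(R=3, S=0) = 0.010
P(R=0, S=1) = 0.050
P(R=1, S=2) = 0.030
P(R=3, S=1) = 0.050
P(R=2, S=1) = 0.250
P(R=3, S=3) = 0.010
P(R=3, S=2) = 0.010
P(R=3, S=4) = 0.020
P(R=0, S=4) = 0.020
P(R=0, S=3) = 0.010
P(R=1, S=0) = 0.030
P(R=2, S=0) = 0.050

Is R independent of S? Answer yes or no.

Every cell satisfies P(R,S) = P(R)·P(S). For instance P(R=0) = 0.100, P(S=1) = 0.500, and 0.100×0.500 = 0.050 matches the joint entry. So R and S are independent.

yes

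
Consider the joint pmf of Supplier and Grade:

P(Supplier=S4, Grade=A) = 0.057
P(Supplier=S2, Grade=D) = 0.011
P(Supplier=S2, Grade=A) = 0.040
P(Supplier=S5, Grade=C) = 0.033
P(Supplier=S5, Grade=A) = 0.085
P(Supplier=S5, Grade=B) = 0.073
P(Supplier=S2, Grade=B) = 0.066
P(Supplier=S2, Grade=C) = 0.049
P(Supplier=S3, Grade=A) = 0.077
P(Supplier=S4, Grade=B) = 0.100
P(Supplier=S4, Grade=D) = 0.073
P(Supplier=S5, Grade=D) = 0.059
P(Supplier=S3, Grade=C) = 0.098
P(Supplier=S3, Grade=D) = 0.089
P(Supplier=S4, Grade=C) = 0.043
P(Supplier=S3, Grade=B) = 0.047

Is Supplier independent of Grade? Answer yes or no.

no

P(Supplier=S3) = 0.311 and P(Grade=B) = 0.286, so their product is 0.08895, but P(Supplier=S3, Grade=B) = 0.047. Since these differ, Supplier and Grade are not independent.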